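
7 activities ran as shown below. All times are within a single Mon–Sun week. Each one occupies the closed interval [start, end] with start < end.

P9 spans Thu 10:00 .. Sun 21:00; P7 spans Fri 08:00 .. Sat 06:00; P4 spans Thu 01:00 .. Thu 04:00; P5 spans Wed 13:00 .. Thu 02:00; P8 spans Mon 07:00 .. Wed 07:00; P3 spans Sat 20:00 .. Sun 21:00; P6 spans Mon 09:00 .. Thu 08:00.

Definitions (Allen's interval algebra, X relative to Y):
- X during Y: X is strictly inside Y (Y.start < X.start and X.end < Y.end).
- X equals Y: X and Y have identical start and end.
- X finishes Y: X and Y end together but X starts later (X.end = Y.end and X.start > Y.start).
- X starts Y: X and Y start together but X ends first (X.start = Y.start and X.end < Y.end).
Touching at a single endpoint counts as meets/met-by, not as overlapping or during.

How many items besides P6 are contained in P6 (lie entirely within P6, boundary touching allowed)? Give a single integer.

Target P6 = [Mon 09:00, Thu 08:00].
P3 [Sat 20:00, Sun 21:00] → after → no.
P4 [Thu 01:00, Thu 04:00] → during → counts.
P5 [Wed 13:00, Thu 02:00] → during → counts.
P7 [Fri 08:00, Sat 06:00] → after → no.
P8 [Mon 07:00, Wed 07:00] → overlaps → no.
P9 [Thu 10:00, Sun 21:00] → after → no.
Total: 2.

2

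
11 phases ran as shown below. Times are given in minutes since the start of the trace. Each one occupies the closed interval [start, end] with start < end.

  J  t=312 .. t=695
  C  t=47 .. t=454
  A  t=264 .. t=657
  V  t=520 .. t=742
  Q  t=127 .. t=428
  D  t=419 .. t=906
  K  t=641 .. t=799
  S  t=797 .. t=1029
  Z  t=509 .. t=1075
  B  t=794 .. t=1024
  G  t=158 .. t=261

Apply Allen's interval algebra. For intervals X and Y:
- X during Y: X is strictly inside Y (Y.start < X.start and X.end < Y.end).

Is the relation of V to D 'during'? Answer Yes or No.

Yes

V = [t=520, t=742], D = [t=419, t=906].
Actual relation of V to D: during.
Asked whether 'during' holds → Yes.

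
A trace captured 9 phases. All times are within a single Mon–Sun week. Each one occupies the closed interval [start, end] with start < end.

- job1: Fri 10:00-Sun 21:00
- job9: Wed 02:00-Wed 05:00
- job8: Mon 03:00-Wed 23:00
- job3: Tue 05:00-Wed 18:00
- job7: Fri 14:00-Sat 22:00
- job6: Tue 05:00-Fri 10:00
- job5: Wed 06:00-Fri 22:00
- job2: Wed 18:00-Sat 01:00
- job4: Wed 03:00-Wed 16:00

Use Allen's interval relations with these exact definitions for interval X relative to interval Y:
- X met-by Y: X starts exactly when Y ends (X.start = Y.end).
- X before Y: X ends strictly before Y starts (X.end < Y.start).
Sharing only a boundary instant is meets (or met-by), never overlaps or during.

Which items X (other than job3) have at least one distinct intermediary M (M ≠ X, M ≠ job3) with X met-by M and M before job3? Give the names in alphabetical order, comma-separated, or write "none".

Target job3 = [Tue 05:00, Wed 18:00].
Intermediaries M with M before job3: none.
Union: none.

none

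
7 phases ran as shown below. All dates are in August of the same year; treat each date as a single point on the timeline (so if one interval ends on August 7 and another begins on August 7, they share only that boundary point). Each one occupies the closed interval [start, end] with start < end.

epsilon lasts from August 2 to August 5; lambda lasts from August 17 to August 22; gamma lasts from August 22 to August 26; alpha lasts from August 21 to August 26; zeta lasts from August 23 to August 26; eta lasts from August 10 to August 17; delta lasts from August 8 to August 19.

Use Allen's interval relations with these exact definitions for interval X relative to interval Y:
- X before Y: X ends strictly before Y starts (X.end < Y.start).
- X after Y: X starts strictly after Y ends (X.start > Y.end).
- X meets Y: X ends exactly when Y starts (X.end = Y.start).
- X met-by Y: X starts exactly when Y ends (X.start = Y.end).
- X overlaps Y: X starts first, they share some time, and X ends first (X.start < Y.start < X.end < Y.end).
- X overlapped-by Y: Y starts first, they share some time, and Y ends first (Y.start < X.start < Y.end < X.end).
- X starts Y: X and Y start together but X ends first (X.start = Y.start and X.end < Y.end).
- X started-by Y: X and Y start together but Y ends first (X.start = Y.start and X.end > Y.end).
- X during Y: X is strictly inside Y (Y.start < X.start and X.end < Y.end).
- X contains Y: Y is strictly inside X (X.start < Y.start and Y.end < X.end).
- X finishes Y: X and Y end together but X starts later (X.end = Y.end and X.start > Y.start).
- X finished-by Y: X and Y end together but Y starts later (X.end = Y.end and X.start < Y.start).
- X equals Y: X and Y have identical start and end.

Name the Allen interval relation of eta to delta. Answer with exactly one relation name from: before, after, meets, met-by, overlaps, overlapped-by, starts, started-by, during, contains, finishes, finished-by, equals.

eta = [August 10, August 17]; delta = [August 8, August 19].
Compare endpoints: eta.start > delta.start, eta.start < delta.end, eta.end > delta.start, eta.end < delta.end.
That pattern is 'during'.

during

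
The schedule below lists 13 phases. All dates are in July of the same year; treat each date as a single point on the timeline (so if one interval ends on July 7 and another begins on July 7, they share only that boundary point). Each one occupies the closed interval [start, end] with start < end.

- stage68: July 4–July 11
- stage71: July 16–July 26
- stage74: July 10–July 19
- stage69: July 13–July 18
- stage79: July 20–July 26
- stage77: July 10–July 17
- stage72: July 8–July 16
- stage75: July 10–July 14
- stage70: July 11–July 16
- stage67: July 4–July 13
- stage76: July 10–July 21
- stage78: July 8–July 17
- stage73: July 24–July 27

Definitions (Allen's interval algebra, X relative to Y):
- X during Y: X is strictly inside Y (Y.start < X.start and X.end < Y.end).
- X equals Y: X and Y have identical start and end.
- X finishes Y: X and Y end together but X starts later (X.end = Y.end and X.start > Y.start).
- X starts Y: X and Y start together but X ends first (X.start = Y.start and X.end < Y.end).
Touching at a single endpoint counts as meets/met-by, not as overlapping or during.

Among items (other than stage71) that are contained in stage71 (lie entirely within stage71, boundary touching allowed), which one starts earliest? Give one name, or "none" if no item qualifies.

stage79

Target stage71 = [July 16, July 26].
stage67 [July 4, July 13] → before → excluded.
stage68 [July 4, July 11] → before → excluded.
stage69 [July 13, July 18] → overlaps → excluded.
stage70 [July 11, July 16] → meets → excluded.
stage72 [July 8, July 16] → meets → excluded.
stage73 [July 24, July 27] → overlapped-by → excluded.
stage74 [July 10, July 19] → overlaps → excluded.
stage75 [July 10, July 14] → before → excluded.
stage76 [July 10, July 21] → overlaps → excluded.
stage77 [July 10, July 17] → overlaps → excluded.
stage78 [July 8, July 17] → overlaps → excluded.
stage79 [July 20, July 26] → finishes → candidate.
Among candidates, earliest start is July 20 → stage79.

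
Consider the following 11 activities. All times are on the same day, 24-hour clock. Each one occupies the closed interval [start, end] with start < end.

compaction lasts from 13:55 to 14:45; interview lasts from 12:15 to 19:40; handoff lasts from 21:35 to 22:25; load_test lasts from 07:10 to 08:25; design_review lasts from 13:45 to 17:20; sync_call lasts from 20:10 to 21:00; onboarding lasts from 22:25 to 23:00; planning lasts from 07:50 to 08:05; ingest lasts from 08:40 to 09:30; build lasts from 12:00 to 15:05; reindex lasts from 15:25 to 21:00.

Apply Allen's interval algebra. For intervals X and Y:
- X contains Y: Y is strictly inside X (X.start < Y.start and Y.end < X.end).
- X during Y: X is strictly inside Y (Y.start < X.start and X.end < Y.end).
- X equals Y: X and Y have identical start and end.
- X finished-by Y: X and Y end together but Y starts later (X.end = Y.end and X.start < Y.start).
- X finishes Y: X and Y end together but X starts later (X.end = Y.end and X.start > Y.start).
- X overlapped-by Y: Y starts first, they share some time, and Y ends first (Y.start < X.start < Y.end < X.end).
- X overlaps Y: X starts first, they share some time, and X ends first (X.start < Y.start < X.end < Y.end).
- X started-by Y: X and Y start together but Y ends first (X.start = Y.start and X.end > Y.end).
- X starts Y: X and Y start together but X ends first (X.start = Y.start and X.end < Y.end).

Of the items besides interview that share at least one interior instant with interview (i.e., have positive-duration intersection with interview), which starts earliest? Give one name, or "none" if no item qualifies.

build

Target interview = [12:15, 19:40].
build [12:00, 15:05] → overlaps → candidate.
compaction [13:55, 14:45] → during → candidate.
design_review [13:45, 17:20] → during → candidate.
handoff [21:35, 22:25] → after → excluded.
ingest [08:40, 09:30] → before → excluded.
load_test [07:10, 08:25] → before → excluded.
onboarding [22:25, 23:00] → after → excluded.
planning [07:50, 08:05] → before → excluded.
reindex [15:25, 21:00] → overlapped-by → candidate.
sync_call [20:10, 21:00] → after → excluded.
Among candidates, earliest start is 12:00 → build.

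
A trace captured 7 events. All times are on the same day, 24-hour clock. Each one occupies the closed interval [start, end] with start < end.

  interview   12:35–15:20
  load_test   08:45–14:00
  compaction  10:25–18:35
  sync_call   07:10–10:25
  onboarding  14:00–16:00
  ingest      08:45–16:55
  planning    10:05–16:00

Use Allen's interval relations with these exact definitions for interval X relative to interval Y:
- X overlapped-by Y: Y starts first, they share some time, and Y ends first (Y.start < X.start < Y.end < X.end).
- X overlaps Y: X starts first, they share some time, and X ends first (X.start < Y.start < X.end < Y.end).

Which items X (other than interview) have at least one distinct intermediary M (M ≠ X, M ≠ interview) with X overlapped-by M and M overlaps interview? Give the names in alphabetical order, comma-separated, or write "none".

compaction, planning

Target interview = [12:35, 15:20].
Intermediaries M with M overlaps interview: load_test.
Via load_test — items with X overlapped-by load_test: compaction, planning.
Union: compaction, planning.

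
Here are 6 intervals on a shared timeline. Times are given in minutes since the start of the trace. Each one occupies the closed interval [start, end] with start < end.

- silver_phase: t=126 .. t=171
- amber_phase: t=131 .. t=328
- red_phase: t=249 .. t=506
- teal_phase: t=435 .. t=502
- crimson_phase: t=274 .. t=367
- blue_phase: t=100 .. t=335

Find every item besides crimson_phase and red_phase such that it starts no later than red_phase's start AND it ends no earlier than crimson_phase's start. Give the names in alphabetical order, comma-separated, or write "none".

Conditions: its start is no later than red_phase's start (X.start <= t=249) AND its end is no earlier than crimson_phase's start (X.end >= t=274).
amber_phase: start t=131 <= t=249? ✓; end t=328 >= t=274? ✓ → yes.
blue_phase: start t=100 <= t=249? ✓; end t=335 >= t=274? ✓ → yes.
silver_phase: start t=126 <= t=249? ✓; end t=171 >= t=274? ✗ → no.
teal_phase: start t=435 <= t=249? ✗; end t=502 >= t=274? ✓ → no.
Result: amber_phase, blue_phase.

amber_phase, blue_phase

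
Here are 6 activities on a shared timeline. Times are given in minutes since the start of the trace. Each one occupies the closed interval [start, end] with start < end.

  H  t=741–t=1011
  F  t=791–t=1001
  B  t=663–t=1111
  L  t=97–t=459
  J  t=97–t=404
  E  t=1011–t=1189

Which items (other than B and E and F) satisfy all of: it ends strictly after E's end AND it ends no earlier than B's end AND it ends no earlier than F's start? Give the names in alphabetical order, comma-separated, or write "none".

none

Conditions: its end is strictly after E's end (X.end > t=1189) AND its end is no earlier than B's end (X.end >= t=1111) AND its end is no earlier than F's start (X.end >= t=791).
H: end t=1011 > t=1189? ✗; end t=1011 >= t=1111? ✗; end t=1011 >= t=791? ✓ → no.
J: end t=404 > t=1189? ✗; end t=404 >= t=1111? ✗; end t=404 >= t=791? ✗ → no.
L: end t=459 > t=1189? ✗; end t=459 >= t=1111? ✗; end t=459 >= t=791? ✗ → no.
Result: none.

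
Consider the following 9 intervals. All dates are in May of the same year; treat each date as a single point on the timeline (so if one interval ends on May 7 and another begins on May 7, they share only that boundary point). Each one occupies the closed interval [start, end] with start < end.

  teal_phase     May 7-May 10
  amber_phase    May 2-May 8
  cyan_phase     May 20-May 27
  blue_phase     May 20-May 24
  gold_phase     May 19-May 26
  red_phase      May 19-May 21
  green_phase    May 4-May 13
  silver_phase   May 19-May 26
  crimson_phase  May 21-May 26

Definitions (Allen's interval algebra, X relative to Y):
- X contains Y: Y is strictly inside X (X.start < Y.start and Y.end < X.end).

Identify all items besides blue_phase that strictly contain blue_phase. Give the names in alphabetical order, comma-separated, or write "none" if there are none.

gold_phase, silver_phase

Target blue_phase = [May 20, May 24].
amber_phase [May 2, May 8] → before → no.
crimson_phase [May 21, May 26] → overlapped-by → no.
cyan_phase [May 20, May 27] → started-by → no.
gold_phase [May 19, May 26] → contains → yes.
green_phase [May 4, May 13] → before → no.
red_phase [May 19, May 21] → overlaps → no.
silver_phase [May 19, May 26] → contains → yes.
teal_phase [May 7, May 10] → before → no.
Result: gold_phase, silver_phase.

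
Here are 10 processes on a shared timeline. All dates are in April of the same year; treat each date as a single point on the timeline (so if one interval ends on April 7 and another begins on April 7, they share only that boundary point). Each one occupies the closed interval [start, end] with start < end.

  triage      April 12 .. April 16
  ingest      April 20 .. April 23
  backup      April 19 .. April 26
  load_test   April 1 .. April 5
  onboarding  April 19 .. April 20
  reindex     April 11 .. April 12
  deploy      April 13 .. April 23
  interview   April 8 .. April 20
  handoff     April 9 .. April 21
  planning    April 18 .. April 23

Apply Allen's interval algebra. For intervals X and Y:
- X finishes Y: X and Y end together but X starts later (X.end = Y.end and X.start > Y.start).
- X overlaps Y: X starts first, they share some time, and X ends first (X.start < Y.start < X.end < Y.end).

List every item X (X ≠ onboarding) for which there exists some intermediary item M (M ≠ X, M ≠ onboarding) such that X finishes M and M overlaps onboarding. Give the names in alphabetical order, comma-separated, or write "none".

Target onboarding = [April 19, April 20].
Intermediaries M with M overlaps onboarding: none.
Union: none.

none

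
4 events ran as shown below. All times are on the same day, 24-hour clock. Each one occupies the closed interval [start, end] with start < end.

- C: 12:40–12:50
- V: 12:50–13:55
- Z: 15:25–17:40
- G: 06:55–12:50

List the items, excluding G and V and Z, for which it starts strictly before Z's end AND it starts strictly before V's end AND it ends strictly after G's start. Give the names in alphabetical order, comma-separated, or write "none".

C

Conditions: its start is strictly before Z's end (X.start < 17:40) AND its start is strictly before V's end (X.start < 13:55) AND its end is strictly after G's start (X.end > 06:55).
C: start 12:40 < 17:40? ✓; start 12:40 < 13:55? ✓; end 12:50 > 06:55? ✓ → yes.
Result: C.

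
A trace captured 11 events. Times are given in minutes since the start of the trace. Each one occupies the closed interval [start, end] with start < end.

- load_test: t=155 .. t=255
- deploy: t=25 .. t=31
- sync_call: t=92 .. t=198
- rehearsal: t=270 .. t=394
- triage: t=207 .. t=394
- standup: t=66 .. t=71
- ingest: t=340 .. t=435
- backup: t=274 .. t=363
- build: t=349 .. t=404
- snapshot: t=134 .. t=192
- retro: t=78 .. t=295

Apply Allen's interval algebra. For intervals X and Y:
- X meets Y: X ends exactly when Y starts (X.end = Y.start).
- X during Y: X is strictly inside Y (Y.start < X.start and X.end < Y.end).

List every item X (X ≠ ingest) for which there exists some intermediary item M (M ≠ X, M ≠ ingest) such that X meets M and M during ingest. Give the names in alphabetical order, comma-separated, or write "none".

Target ingest = [t=340, t=435].
Intermediaries M with M during ingest: build.
Via build — items with X meets build: none.
Union: none.

none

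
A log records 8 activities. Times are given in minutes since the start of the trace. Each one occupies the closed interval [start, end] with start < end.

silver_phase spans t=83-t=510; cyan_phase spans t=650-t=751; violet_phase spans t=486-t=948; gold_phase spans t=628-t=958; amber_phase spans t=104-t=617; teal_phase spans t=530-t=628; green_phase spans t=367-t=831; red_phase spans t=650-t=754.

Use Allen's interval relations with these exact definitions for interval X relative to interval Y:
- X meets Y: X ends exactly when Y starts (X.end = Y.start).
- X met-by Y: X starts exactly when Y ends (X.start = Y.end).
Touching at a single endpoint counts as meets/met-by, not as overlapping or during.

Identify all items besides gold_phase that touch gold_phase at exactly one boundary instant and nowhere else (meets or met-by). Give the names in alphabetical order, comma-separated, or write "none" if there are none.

teal_phase

Target gold_phase = [t=628, t=958].
amber_phase [t=104, t=617] → before → no.
cyan_phase [t=650, t=751] → during → no.
green_phase [t=367, t=831] → overlaps → no.
red_phase [t=650, t=754] → during → no.
silver_phase [t=83, t=510] → before → no.
teal_phase [t=530, t=628] → meets → yes.
violet_phase [t=486, t=948] → overlaps → no.
Result: teal_phase.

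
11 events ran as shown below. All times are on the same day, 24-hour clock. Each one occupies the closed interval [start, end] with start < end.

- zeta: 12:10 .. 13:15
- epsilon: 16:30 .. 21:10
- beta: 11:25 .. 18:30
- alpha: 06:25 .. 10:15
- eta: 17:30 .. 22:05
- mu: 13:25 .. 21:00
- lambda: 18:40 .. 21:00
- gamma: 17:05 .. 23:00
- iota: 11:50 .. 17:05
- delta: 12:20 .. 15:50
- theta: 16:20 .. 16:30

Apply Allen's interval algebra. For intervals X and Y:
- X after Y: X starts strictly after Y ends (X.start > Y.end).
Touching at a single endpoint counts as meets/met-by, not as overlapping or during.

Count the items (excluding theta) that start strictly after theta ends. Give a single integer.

Target theta = [16:20, 16:30].
alpha [06:25, 10:15] → before → no.
beta [11:25, 18:30] → contains → no.
delta [12:20, 15:50] → before → no.
epsilon [16:30, 21:10] → met-by → no.
eta [17:30, 22:05] → after → counts.
gamma [17:05, 23:00] → after → counts.
iota [11:50, 17:05] → contains → no.
lambda [18:40, 21:00] → after → counts.
mu [13:25, 21:00] → contains → no.
zeta [12:10, 13:15] → before → no.
Total: 3.

3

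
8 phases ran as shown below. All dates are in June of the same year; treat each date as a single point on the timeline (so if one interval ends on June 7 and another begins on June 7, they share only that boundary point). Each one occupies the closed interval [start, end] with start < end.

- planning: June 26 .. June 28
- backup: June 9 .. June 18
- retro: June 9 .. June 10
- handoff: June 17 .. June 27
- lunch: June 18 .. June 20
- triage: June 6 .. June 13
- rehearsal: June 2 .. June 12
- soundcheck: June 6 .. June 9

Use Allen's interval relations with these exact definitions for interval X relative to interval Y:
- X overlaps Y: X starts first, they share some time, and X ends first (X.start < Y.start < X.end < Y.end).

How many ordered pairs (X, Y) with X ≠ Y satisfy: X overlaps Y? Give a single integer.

5

Checking all 56 ordered pairs for relation 'overlaps'; matching pairs in alphabetical order:
(backup, handoff): backup overlaps handoff ✓
(handoff, planning): handoff overlaps planning ✓
(rehearsal, backup): rehearsal overlaps backup ✓
(rehearsal, triage): rehearsal overlaps triage ✓
(triage, backup): triage overlaps backup ✓
Count: 5.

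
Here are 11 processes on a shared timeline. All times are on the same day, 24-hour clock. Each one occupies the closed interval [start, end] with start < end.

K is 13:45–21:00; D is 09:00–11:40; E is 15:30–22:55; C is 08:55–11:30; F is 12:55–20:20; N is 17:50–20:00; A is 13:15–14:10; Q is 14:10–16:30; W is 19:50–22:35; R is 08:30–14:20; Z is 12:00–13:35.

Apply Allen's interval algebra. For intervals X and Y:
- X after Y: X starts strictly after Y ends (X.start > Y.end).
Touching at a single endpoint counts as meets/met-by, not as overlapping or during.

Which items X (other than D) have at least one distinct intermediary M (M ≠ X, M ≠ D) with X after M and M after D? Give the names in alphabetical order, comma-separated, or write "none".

E, K, N, Q, W

Target D = [09:00, 11:40].
Intermediaries M with M after D: A, E, F, K, N, Q, W, Z.
Via A — items with X after A: E, N, W.
Via E — items with X after E: none.
Via F — items with X after F: none.
Via K — items with X after K: none.
Via N — items with X after N: none.
Via Q — items with X after Q: N, W.
Via W — items with X after W: none.
Via Z — items with X after Z: E, K, N, Q, W.
Union: E, K, N, Q, W.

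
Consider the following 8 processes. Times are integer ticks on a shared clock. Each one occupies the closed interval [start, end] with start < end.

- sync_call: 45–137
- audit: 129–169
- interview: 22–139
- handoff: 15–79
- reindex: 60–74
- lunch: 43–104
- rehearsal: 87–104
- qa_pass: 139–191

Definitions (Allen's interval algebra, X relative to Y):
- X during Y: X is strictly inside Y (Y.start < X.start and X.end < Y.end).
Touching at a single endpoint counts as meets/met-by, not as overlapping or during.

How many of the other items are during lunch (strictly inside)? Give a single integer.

1

Target lunch = [43, 104].
audit [129, 169] → after → no.
handoff [15, 79] → overlaps → no.
interview [22, 139] → contains → no.
qa_pass [139, 191] → after → no.
rehearsal [87, 104] → finishes → no.
reindex [60, 74] → during → counts.
sync_call [45, 137] → overlapped-by → no.
Total: 1.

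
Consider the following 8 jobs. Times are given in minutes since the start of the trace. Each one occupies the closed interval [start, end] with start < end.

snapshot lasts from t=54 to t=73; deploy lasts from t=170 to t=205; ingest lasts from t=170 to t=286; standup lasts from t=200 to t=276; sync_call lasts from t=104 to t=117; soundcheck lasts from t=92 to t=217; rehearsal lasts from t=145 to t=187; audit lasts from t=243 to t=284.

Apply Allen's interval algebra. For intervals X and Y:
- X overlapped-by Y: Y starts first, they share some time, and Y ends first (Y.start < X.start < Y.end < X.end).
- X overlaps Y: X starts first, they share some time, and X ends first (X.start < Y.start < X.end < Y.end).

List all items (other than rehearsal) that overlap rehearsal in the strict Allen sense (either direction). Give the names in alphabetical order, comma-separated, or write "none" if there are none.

deploy, ingest

Target rehearsal = [t=145, t=187].
audit [t=243, t=284] → after → no.
deploy [t=170, t=205] → overlapped-by → yes.
ingest [t=170, t=286] → overlapped-by → yes.
snapshot [t=54, t=73] → before → no.
soundcheck [t=92, t=217] → contains → no.
standup [t=200, t=276] → after → no.
sync_call [t=104, t=117] → before → no.
Result: deploy, ingest.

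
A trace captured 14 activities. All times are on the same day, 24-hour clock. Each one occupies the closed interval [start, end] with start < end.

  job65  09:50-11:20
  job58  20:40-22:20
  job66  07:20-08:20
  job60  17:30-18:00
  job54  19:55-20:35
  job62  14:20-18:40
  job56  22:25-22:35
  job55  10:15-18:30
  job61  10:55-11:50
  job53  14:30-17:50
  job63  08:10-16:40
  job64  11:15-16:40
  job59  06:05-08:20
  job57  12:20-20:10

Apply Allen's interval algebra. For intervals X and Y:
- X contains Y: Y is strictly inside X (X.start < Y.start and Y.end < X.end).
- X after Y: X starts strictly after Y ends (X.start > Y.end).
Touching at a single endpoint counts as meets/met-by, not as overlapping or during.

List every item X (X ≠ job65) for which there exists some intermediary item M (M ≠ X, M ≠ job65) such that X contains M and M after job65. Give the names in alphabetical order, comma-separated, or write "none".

Target job65 = [09:50, 11:20].
Intermediaries M with M after job65: job53, job54, job56, job57, job58, job60, job62.
Via job53 — items with X contains job53: job55, job57, job62.
Via job54 — items with X contains job54: none.
Via job56 — items with X contains job56: none.
Via job57 — items with X contains job57: none.
Via job58 — items with X contains job58: none.
Via job60 — items with X contains job60: job55, job57, job62.
Via job62 — items with X contains job62: job57.
Union: job55, job57, job62.

job55, job57, job62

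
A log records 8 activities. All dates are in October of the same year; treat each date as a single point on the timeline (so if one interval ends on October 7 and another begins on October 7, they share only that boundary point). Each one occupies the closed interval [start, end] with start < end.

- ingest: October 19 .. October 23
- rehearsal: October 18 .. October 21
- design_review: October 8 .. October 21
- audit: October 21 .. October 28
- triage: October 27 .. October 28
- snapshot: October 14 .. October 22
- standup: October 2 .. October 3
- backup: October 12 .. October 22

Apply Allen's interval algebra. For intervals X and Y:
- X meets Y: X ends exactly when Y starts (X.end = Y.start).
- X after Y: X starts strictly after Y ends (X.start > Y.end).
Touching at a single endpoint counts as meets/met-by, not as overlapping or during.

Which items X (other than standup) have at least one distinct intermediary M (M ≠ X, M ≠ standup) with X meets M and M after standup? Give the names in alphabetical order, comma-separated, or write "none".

design_review, rehearsal

Target standup = [October 2, October 3].
Intermediaries M with M after standup: audit, backup, design_review, ingest, rehearsal, snapshot, triage.
Via audit — items with X meets audit: design_review, rehearsal.
Via backup — items with X meets backup: none.
Via design_review — items with X meets design_review: none.
Via ingest — items with X meets ingest: none.
Via rehearsal — items with X meets rehearsal: none.
Via snapshot — items with X meets snapshot: none.
Via triage — items with X meets triage: none.
Union: design_review, rehearsal.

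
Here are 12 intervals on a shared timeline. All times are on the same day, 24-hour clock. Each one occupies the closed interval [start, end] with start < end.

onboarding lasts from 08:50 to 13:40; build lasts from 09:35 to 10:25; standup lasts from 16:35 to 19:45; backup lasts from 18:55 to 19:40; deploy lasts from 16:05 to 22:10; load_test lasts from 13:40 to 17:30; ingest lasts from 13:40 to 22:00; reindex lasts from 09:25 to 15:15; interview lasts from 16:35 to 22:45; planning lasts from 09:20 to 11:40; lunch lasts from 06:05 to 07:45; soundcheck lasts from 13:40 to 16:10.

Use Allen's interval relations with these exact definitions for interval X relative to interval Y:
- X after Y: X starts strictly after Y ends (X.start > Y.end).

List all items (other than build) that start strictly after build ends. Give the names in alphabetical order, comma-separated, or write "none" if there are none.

Target build = [09:35, 10:25].
backup [18:55, 19:40] → after → yes.
deploy [16:05, 22:10] → after → yes.
ingest [13:40, 22:00] → after → yes.
interview [16:35, 22:45] → after → yes.
load_test [13:40, 17:30] → after → yes.
lunch [06:05, 07:45] → before → no.
onboarding [08:50, 13:40] → contains → no.
planning [09:20, 11:40] → contains → no.
reindex [09:25, 15:15] → contains → no.
soundcheck [13:40, 16:10] → after → yes.
standup [16:35, 19:45] → after → yes.
Result: backup, deploy, ingest, interview, load_test, soundcheck, standup.

backup, deploy, ingest, interview, load_test, soundcheck, standup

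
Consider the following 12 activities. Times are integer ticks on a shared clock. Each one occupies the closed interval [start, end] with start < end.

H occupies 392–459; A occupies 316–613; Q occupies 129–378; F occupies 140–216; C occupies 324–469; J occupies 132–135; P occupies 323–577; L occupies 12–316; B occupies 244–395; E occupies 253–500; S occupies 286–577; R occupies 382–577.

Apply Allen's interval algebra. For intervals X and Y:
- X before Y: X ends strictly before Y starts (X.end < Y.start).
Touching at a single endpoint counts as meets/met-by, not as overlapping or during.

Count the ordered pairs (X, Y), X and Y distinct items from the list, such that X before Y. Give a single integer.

23

Checking all 132 ordered pairs for relation 'before'; matching pairs in alphabetical order:
(F, A): F before A ✓
(F, B): F before B ✓
(F, C): F before C ✓
(F, E): F before E ✓
(F, H): F before H ✓
(F, P): F before P ✓
(F, R): F before R ✓
(F, S): F before S ✓
(J, A): J before A ✓
(J, B): J before B ✓
(J, C): J before C ✓
(J, E): J before E ✓
(J, F): J before F ✓
(J, H): J before H ✓
(J, P): J before P ✓
(J, R): J before R ✓
(J, S): J before S ✓
(L, C): L before C ✓
(L, H): L before H ✓
(L, P): L before P ✓
(L, R): L before R ✓
(Q, H): Q before H ✓
(Q, R): Q before R ✓
Count: 23.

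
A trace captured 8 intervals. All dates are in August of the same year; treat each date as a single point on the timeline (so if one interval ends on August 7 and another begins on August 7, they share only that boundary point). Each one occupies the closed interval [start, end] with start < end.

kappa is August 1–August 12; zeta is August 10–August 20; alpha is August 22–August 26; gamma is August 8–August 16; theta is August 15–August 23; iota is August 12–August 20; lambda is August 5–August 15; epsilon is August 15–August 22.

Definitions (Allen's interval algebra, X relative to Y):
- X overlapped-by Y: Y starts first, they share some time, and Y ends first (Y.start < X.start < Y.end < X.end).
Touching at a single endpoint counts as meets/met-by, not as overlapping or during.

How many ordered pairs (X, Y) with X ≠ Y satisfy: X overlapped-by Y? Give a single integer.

Checking all 56 ordered pairs for relation 'overlapped-by'; matching pairs in alphabetical order:
(alpha, theta): alpha overlapped-by theta ✓
(epsilon, gamma): epsilon overlapped-by gamma ✓
(epsilon, iota): epsilon overlapped-by iota ✓
(epsilon, zeta): epsilon overlapped-by zeta ✓
(gamma, kappa): gamma overlapped-by kappa ✓
(gamma, lambda): gamma overlapped-by lambda ✓
(iota, gamma): iota overlapped-by gamma ✓
(iota, lambda): iota overlapped-by lambda ✓
(lambda, kappa): lambda overlapped-by kappa ✓
(theta, gamma): theta overlapped-by gamma ✓
(theta, iota): theta overlapped-by iota ✓
(theta, zeta): theta overlapped-by zeta ✓
(zeta, gamma): zeta overlapped-by gamma ✓
(zeta, kappa): zeta overlapped-by kappa ✓
(zeta, lambda): zeta overlapped-by lambda ✓
Count: 15.

15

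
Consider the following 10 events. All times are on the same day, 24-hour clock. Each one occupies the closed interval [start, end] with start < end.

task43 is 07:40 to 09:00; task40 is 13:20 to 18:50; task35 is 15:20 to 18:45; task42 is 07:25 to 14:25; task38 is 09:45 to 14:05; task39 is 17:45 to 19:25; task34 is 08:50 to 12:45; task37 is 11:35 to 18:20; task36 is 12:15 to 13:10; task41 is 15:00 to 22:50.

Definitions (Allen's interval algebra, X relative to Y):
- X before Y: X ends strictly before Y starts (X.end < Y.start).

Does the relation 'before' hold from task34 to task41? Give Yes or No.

Yes

task34 = [08:50, 12:45], task41 = [15:00, 22:50].
Actual relation of task34 to task41: before.
Asked whether 'before' holds → Yes.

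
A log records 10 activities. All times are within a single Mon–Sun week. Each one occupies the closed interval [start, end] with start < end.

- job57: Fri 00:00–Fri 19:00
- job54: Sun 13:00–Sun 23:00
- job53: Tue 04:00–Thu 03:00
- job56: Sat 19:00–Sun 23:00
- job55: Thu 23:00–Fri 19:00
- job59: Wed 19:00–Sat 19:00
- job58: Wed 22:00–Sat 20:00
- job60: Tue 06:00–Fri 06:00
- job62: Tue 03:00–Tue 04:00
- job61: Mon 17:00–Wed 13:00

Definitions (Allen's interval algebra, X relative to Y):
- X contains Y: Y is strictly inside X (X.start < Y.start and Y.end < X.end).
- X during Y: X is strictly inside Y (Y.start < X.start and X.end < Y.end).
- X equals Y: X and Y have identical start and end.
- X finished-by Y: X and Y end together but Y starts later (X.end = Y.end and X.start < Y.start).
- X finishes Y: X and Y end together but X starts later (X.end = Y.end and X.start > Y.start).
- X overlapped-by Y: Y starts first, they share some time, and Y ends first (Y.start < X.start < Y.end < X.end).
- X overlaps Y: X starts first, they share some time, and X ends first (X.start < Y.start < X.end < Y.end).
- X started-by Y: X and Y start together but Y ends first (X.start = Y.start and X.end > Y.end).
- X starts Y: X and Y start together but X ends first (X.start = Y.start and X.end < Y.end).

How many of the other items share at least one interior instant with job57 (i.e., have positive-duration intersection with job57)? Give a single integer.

Target job57 = [Fri 00:00, Fri 19:00].
job53 [Tue 04:00, Thu 03:00] → before → no.
job54 [Sun 13:00, Sun 23:00] → after → no.
job55 [Thu 23:00, Fri 19:00] → finished-by → counts.
job56 [Sat 19:00, Sun 23:00] → after → no.
job58 [Wed 22:00, Sat 20:00] → contains → counts.
job59 [Wed 19:00, Sat 19:00] → contains → counts.
job60 [Tue 06:00, Fri 06:00] → overlaps → counts.
job61 [Mon 17:00, Wed 13:00] → before → no.
job62 [Tue 03:00, Tue 04:00] → before → no.
Total: 4.

4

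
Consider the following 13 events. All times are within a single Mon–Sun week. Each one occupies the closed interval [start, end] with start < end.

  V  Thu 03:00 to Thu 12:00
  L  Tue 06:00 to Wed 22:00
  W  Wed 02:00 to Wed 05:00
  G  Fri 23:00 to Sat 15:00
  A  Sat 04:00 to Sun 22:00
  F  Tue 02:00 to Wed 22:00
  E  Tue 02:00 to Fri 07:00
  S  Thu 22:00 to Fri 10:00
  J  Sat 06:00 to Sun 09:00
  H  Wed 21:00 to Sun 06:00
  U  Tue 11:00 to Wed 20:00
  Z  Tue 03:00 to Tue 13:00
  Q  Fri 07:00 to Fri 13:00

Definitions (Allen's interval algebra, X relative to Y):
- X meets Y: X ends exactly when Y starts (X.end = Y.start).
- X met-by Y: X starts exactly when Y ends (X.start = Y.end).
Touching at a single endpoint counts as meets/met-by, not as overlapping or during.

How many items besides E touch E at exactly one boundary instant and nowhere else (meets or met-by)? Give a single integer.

Target E = [Tue 02:00, Fri 07:00].
A [Sat 04:00, Sun 22:00] → after → no.
F [Tue 02:00, Wed 22:00] → starts → no.
G [Fri 23:00, Sat 15:00] → after → no.
H [Wed 21:00, Sun 06:00] → overlapped-by → no.
J [Sat 06:00, Sun 09:00] → after → no.
L [Tue 06:00, Wed 22:00] → during → no.
Q [Fri 07:00, Fri 13:00] → met-by → counts.
S [Thu 22:00, Fri 10:00] → overlapped-by → no.
U [Tue 11:00, Wed 20:00] → during → no.
V [Thu 03:00, Thu 12:00] → during → no.
W [Wed 02:00, Wed 05:00] → during → no.
Z [Tue 03:00, Tue 13:00] → during → no.
Total: 1.

1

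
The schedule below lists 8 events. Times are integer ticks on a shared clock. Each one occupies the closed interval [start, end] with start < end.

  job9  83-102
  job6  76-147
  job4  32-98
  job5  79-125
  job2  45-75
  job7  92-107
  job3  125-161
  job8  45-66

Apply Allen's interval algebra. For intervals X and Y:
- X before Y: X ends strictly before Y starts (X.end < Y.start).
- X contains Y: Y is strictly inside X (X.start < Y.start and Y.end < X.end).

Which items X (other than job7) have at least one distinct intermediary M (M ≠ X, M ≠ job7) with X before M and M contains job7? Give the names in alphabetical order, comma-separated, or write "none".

Target job7 = [92, 107].
Intermediaries M with M contains job7: job5, job6.
Via job5 — items with X before job5: job2, job8.
Via job6 — items with X before job6: job2, job8.
Union: job2, job8.

job2, job8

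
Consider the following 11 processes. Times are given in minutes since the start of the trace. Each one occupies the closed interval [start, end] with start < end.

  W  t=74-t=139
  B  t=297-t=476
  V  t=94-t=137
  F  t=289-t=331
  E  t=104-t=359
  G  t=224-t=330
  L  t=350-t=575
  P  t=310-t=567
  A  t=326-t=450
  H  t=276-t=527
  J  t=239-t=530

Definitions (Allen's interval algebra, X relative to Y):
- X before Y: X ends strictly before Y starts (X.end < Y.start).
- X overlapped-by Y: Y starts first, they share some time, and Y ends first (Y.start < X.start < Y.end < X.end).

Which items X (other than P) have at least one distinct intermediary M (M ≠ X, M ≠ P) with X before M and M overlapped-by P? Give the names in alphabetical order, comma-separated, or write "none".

F, G, V, W

Target P = [t=310, t=567].
Intermediaries M with M overlapped-by P: L.
Via L — items with X before L: F, G, V, W.
Union: F, G, V, W.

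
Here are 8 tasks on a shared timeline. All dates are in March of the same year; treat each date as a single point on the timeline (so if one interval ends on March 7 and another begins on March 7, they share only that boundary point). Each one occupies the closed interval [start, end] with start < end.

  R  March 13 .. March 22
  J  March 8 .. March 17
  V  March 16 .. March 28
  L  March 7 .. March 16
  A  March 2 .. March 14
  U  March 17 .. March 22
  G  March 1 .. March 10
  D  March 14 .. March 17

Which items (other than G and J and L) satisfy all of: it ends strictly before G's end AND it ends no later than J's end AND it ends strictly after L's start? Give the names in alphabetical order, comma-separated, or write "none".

Conditions: its end is strictly before G's end (X.end < March 10) AND its end is no later than J's end (X.end <= March 17) AND its end is strictly after L's start (X.end > March 7).
A: end March 14 < March 10? ✗; end March 14 <= March 17? ✓; end March 14 > March 7? ✓ → no.
D: end March 17 < March 10? ✗; end March 17 <= March 17? ✓; end March 17 > March 7? ✓ → no.
R: end March 22 < March 10? ✗; end March 22 <= March 17? ✗; end March 22 > March 7? ✓ → no.
U: end March 22 < March 10? ✗; end March 22 <= March 17? ✗; end March 22 > March 7? ✓ → no.
V: end March 28 < March 10? ✗; end March 28 <= March 17? ✗; end March 28 > March 7? ✓ → no.
Result: none.

none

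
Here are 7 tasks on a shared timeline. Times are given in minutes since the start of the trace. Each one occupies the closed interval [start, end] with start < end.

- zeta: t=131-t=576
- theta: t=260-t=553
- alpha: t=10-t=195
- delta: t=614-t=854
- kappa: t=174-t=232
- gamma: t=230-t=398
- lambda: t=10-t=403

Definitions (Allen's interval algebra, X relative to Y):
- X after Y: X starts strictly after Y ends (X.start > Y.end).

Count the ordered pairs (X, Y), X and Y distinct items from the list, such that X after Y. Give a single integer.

9

Checking all 42 ordered pairs for relation 'after'; matching pairs in alphabetical order:
(delta, alpha): delta after alpha ✓
(delta, gamma): delta after gamma ✓
(delta, kappa): delta after kappa ✓
(delta, lambda): delta after lambda ✓
(delta, theta): delta after theta ✓
(delta, zeta): delta after zeta ✓
(gamma, alpha): gamma after alpha ✓
(theta, alpha): theta after alpha ✓
(theta, kappa): theta after kappa ✓
Count: 9.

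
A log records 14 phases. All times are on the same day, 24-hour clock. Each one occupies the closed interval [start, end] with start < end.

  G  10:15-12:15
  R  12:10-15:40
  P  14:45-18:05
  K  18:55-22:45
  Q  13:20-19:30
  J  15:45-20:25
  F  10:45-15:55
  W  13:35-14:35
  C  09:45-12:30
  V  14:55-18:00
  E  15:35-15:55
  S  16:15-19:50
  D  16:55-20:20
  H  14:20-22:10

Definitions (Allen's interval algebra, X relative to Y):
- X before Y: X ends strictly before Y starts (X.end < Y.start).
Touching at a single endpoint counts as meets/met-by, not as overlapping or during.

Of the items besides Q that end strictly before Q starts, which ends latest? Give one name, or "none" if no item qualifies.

C

Target Q = [13:20, 19:30].
C [09:45, 12:30] → before → candidate.
D [16:55, 20:20] → overlapped-by → excluded.
E [15:35, 15:55] → during → excluded.
F [10:45, 15:55] → overlaps → excluded.
G [10:15, 12:15] → before → candidate.
H [14:20, 22:10] → overlapped-by → excluded.
J [15:45, 20:25] → overlapped-by → excluded.
K [18:55, 22:45] → overlapped-by → excluded.
P [14:45, 18:05] → during → excluded.
R [12:10, 15:40] → overlaps → excluded.
S [16:15, 19:50] → overlapped-by → excluded.
V [14:55, 18:00] → during → excluded.
W [13:35, 14:35] → during → excluded.
Among candidates, latest end is 12:30 → C.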